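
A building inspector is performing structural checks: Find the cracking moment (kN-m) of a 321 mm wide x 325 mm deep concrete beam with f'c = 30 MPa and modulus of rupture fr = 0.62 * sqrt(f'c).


fr = 0.62 * sqrt(30) = 0.62 * 5.4772 = 3.3959 MPa
I = 321 * 325^3 / 12 = 918277343.75 mm^4
y_t = 162.5 mm
M_cr = fr * I / y_t = 3.3959 * 918277343.75 / 162.5 N-mm
= 19.1899 kN-m

19.1899 kN-m


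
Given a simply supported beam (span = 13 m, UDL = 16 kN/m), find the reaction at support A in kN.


Total load = w * L = 16 * 13 = 208 kN
By symmetry, each reaction R = total / 2 = 208 / 2 = 104.0 kN

104.0 kN


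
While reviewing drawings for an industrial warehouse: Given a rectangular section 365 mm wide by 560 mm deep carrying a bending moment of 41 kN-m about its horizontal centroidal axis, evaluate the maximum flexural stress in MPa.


I = b * h^3 / 12 = 365 * 560^3 / 12 = 5341653333.33 mm^4
y = h / 2 = 560 / 2 = 280.0 mm
M = 41 kN-m = 41000000.0 N-mm
sigma = M * y / I = 41000000.0 * 280.0 / 5341653333.33
= 2.15 MPa

2.15 MPa


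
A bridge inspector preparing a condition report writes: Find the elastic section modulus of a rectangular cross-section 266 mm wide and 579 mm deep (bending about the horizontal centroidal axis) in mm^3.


S = b * h^2 / 6
= 266 * 579^2 / 6
= 266 * 335241 / 6
= 14862351.0 mm^3

14862351.0 mm^3


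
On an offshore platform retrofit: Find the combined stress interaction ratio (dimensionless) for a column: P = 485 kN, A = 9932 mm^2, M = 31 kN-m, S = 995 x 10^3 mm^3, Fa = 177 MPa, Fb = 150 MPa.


f_a = P / A = 485000.0 / 9932 = 48.8321 MPa
f_b = M / S = 31000000.0 / 995000.0 = 31.1558 MPa
Ratio = f_a / Fa + f_b / Fb
= 48.8321 / 177 + 31.1558 / 150
= 0.4836 (dimensionless)

0.4836 (dimensionless)


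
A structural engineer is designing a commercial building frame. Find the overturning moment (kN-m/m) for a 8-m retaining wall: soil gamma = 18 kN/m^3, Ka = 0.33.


Pa = 0.5 * Ka * gamma * H^2
= 0.5 * 0.33 * 18 * 8^2
= 190.08 kN/m
Arm = H / 3 = 8 / 3 = 2.6667 m
Mo = Pa * arm = Pa * H / 3 = 190.08 * 8 / 3 = 506.88 kN-m/m

506.88 kN-m/m


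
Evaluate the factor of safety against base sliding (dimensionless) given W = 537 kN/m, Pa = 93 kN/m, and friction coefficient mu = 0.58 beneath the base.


Resisting force = mu * W = 0.58 * 537 = 311.46 kN/m
FOS = Resisting / Driving = 311.46 / 93
= 3.349 (dimensionless)

3.349 (dimensionless)


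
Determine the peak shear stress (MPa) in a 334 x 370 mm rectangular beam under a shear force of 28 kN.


A = b * h = 334 * 370 = 123580 mm^2
V = 28 kN = 28000.0 N
tau_max = 1.5 * V / A = 1.5 * 28000.0 / 123580
= 0.3399 MPa

0.3399 MPa


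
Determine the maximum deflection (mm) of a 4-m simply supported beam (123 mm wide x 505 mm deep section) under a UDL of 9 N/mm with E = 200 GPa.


I = 123 * 505^3 / 12 = 1320073156.25 mm^4
L = 4000.0 mm, w = 9 N/mm, E = 200000.0 MPa
delta = 5 * w * L^4 / (384 * E * I)
= 5 * 9 * 4000.0^4 / (384 * 200000.0 * 1320073156.25)
= 0.1136 mm

0.1136 mm


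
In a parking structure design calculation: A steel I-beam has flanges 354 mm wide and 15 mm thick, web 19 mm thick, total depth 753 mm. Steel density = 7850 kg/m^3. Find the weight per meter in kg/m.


A_flanges = 2 * 354 * 15 = 10620 mm^2
A_web = (753 - 2 * 15) * 19 = 13737 mm^2
A_total = 10620 + 13737 = 24357 mm^2 = 0.024357 m^2
Weight = rho * A = 7850 * 0.024357 = 191.2024 kg/m

191.2024 kg/m


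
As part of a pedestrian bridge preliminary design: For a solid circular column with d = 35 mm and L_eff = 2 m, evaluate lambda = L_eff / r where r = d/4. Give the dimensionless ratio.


Radius of gyration r = d / 4 = 35 / 4 = 8.75 mm
L_eff = 2000.0 mm
Slenderness ratio = L / r = 2000.0 / 8.75 = 228.57 (dimensionless)

228.57 (dimensionless)


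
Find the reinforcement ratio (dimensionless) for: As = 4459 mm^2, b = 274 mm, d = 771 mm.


rho = As / (b * d)
= 4459 / (274 * 771)
= 4459 / 211254
= 0.021107 (dimensionless)

0.021107 (dimensionless)


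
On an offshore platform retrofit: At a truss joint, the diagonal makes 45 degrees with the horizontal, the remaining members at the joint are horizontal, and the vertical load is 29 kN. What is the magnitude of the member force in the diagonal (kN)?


At the joint, only the diagonal has a vertical component, so vertical equilibrium gives:
F * sin(45) = 29
F = 29 / sin(45)
= 29 / 0.707107
= 41.01 kN

41.01 kN


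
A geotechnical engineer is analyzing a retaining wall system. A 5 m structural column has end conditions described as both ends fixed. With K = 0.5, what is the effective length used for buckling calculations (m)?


L_eff = K * L
= 0.5 * 5
= 2.5 m

2.5 m


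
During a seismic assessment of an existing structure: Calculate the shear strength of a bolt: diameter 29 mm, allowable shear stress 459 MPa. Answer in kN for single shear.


A = pi * d^2 / 4 = pi * 29^2 / 4 = 660.5199 mm^2
V = f_v * A / 1000 = 459 * 660.5199 / 1000
= 303.1786 kN

303.1786 kN


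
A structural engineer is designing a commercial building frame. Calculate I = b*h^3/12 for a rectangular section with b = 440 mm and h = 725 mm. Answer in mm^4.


I = b * h^3 / 12
= 440 * 725^3 / 12
= 440 * 381078125 / 12
= 13972864583.33 mm^4

13972864583.33 mm^4


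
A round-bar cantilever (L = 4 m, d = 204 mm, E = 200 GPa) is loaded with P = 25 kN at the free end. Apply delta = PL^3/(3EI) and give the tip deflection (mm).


I = pi * d^4 / 64 = pi * 204^4 / 64 = 85014023.05 mm^4
L = 4000.0 mm, P = 25000.0 N, E = 200000.0 MPa
delta = P * L^3 / (3 * E * I)
= 25000.0 * 4000.0^3 / (3 * 200000.0 * 85014023.05)
= 31.3674 mm

31.3674 mm


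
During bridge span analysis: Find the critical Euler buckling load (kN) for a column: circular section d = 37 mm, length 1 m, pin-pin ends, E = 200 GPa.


I = pi * d^4 / 64 = 91997.66 mm^4
L = 1000.0 mm
P_cr = pi^2 * E * I / L^2
= 9.8696 * 200000.0 * 91997.66 / 1000.0^2
= 181596.11 N = 181.5961 kN

181.5961 kN


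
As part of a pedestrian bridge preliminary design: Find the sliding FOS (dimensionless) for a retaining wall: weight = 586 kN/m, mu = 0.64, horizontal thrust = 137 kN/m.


Resisting force = mu * W = 0.64 * 586 = 375.04 kN/m
FOS = Resisting / Driving = 375.04 / 137
= 2.7375 (dimensionless)

2.7375 (dimensionless)


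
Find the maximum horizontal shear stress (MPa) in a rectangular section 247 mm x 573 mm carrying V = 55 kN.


A = b * h = 247 * 573 = 141531 mm^2
V = 55 kN = 55000.0 N
tau_max = 1.5 * V / A = 1.5 * 55000.0 / 141531
= 0.5829 MPa

0.5829 MPa


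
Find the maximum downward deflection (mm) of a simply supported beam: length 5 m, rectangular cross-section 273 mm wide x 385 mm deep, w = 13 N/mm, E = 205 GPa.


I = 273 * 385^3 / 12 = 1298265718.75 mm^4
L = 5000.0 mm, w = 13 N/mm, E = 205000.0 MPa
delta = 5 * w * L^4 / (384 * E * I)
= 5 * 13 * 5000.0^4 / (384 * 205000.0 * 1298265718.75)
= 0.3975 mm

0.3975 mm


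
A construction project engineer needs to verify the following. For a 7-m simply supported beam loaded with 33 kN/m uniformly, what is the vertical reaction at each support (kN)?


Total load = w * L = 33 * 7 = 231 kN
By symmetry, each reaction R = total / 2 = 231 / 2 = 115.5 kN

115.5 kN


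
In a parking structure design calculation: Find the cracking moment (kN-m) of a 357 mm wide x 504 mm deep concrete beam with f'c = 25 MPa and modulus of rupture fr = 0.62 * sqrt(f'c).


fr = 0.62 * sqrt(25) = 0.62 * 5.0 = 3.1 MPa
I = 357 * 504^3 / 12 = 3808715904.0 mm^4
y_t = 252.0 mm
M_cr = fr * I / y_t = 3.1 * 3808715904.0 / 252.0 N-mm
= 46.8533 kN-m

46.8533 kN-m


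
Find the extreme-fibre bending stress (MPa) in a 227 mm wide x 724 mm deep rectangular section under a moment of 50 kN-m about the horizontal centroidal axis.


I = b * h^3 / 12 = 227 * 724^3 / 12 = 7178939770.67 mm^4
y = h / 2 = 724 / 2 = 362.0 mm
M = 50 kN-m = 50000000.0 N-mm
sigma = M * y / I = 50000000.0 * 362.0 / 7178939770.67
= 2.52 MPa

2.52 MPa


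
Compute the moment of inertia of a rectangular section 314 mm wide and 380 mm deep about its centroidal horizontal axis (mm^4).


I = b * h^3 / 12
= 314 * 380^3 / 12
= 314 * 54872000 / 12
= 1435817333.33 mm^4

1435817333.33 mm^4


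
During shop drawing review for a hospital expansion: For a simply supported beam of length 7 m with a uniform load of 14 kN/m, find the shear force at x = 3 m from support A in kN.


R_A = w * L / 2 = 14 * 7 / 2 = 49.0 kN
V(x) = R_A - w * x = 49.0 - 14 * 3
= 7.0 kN

7.0 kN


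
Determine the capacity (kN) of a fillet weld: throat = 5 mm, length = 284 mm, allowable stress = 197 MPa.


Strength = throat * length * allowable stress
= 5 * 284 * 197 N
= 279740 N
= 279.74 kN

279.74 kN


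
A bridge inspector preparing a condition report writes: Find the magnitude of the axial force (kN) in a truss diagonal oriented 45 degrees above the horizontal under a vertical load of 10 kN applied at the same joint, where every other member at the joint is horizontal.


At the joint, only the diagonal has a vertical component, so vertical equilibrium gives:
F * sin(45) = 10
F = 10 / sin(45)
= 10 / 0.707107
= 14.14 kN

14.14 kN


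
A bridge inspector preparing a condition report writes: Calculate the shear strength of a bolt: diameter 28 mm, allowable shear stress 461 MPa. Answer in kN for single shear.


A = pi * d^2 / 4 = pi * 28^2 / 4 = 615.7522 mm^2
V = f_v * A / 1000 = 461 * 615.7522 / 1000
= 283.8617 kN

283.8617 kN


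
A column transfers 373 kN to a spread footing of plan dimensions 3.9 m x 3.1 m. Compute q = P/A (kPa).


A = 3.9 * 3.1 = 12.09 m^2
q = P / A = 373 / 12.09
= 30.8519 kPa

30.8519 kPa


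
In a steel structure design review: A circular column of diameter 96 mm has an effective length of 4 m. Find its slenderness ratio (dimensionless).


Radius of gyration r = d / 4 = 96 / 4 = 24.0 mm
L_eff = 4000.0 mm
Slenderness ratio = L / r = 4000.0 / 24.0 = 166.67 (dimensionless)

166.67 (dimensionless)


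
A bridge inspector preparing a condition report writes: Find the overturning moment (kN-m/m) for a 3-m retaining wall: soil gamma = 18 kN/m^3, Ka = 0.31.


Pa = 0.5 * Ka * gamma * H^2
= 0.5 * 0.31 * 18 * 3^2
= 25.11 kN/m
Arm = H / 3 = 3 / 3 = 1.0 m
Mo = Pa * arm = Pa * H / 3 = 25.11 * 3 / 3 = 25.11 kN-m/m

25.11 kN-m/m


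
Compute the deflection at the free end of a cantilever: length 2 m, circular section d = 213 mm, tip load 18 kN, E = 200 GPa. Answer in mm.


I = pi * d^4 / 64 = pi * 213^4 / 64 = 101038830.91 mm^4
L = 2000.0 mm, P = 18000.0 N, E = 200000.0 MPa
delta = P * L^3 / (3 * E * I)
= 18000.0 * 2000.0^3 / (3 * 200000.0 * 101038830.91)
= 2.3753 mm

2.3753 mm


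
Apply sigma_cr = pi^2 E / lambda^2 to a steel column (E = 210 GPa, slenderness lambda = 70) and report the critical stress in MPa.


sigma_cr = pi^2 * E / lambda^2
= 9.8696 * 210000.0 / 70^2
= 9.8696 * 210000.0 / 4900
= 422.983 MPa

422.983 MPa


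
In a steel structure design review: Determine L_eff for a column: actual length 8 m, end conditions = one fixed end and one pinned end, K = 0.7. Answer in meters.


L_eff = K * L
= 0.7 * 8
= 5.6 m

5.6 m


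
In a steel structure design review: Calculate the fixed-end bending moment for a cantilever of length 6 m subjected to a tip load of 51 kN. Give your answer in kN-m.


For a cantilever with a point load at the free end:
M_max = P * L = 51 * 6 = 306 kN-m

306 kN-m


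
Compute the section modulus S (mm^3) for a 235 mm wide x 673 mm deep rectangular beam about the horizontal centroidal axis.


S = b * h^2 / 6
= 235 * 673^2 / 6
= 235 * 452929 / 6
= 17739719.17 mm^3

17739719.17 mm^3


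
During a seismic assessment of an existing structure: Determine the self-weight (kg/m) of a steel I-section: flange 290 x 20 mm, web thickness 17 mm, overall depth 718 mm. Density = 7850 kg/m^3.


A_flanges = 2 * 290 * 20 = 11600 mm^2
A_web = (718 - 2 * 20) * 17 = 11526 mm^2
A_total = 11600 + 11526 = 23126 mm^2 = 0.023126 m^2
Weight = rho * A = 7850 * 0.023126 = 181.5391 kg/m

181.5391 kg/m


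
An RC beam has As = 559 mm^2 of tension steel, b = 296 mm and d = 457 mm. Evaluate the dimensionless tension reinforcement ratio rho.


rho = As / (b * d)
= 559 / (296 * 457)
= 559 / 135272
= 0.004132 (dimensionless)

0.004132 (dimensionless)


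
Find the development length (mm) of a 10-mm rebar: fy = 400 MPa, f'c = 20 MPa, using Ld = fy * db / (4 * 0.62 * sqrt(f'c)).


Ld = (fy * db) / (4 * 0.62 * sqrt(f'c))
= (400 * 10) / (4 * 0.62 * sqrt(20))
= 4000 / 11.0909
= 360.66 mm

360.66 mm


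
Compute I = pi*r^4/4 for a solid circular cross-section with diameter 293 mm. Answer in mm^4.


r = d / 2 = 293 / 2 = 146.5 mm
I = pi * r^4 / 4 = pi * 146.5^4 / 4
= 361776522.7 mm^4

361776522.7 mm^4


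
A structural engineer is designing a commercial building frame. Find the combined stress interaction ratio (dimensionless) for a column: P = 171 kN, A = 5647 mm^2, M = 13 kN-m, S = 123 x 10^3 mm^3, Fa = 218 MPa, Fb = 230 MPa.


f_a = P / A = 171000.0 / 5647 = 30.2816 MPa
f_b = M / S = 13000000.0 / 123000.0 = 105.6911 MPa
Ratio = f_a / Fa + f_b / Fb
= 30.2816 / 218 + 105.6911 / 230
= 0.5984 (dimensionless)

0.5984 (dimensionless)


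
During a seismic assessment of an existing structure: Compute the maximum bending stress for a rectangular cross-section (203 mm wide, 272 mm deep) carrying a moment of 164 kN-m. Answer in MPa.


I = b * h^3 / 12 = 203 * 272^3 / 12 = 340425045.33 mm^4
y = h / 2 = 272 / 2 = 136.0 mm
M = 164 kN-m = 164000000.0 N-mm
sigma = M * y / I = 164000000.0 * 136.0 / 340425045.33
= 65.52 MPa

65.52 MPa


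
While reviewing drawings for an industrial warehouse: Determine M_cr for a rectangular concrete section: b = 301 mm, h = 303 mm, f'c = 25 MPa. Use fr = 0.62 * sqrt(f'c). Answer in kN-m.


fr = 0.62 * sqrt(25) = 0.62 * 5.0 = 3.1 MPa
I = 301 * 303^3 / 12 = 697771352.25 mm^4
y_t = 151.5 mm
M_cr = fr * I / y_t = 3.1 * 697771352.25 / 151.5 N-mm
= 14.2778 kN-m

14.2778 kN-m


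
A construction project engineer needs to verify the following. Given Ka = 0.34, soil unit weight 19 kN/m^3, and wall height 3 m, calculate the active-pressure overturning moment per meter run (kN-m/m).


Pa = 0.5 * Ka * gamma * H^2
= 0.5 * 0.34 * 19 * 3^2
= 29.07 kN/m
Arm = H / 3 = 3 / 3 = 1.0 m
Mo = Pa * arm = Pa * H / 3 = 29.07 * 3 / 3 = 29.07 kN-m/m

29.07 kN-m/m


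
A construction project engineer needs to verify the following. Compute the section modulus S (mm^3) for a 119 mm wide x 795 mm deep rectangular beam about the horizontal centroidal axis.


S = b * h^2 / 6
= 119 * 795^2 / 6
= 119 * 632025 / 6
= 12535162.5 mm^3

12535162.5 mm^3


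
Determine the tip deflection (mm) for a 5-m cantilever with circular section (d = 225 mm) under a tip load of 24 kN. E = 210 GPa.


I = pi * d^4 / 64 = pi * 225^4 / 64 = 125805599.37 mm^4
L = 5000.0 mm, P = 24000.0 N, E = 210000.0 MPa
delta = P * L^3 / (3 * E * I)
= 24000.0 * 5000.0^3 / (3 * 210000.0 * 125805599.37)
= 37.8513 mm

37.8513 mm


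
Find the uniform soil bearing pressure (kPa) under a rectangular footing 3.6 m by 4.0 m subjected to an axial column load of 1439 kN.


A = 3.6 * 4.0 = 14.4 m^2
q = P / A = 1439 / 14.4
= 99.9306 kPa

99.9306 kPa


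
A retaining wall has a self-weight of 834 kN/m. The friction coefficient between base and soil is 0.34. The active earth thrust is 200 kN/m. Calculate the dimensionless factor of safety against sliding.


Resisting force = mu * W = 0.34 * 834 = 283.56 kN/m
FOS = Resisting / Driving = 283.56 / 200
= 1.4178 (dimensionless)

1.4178 (dimensionless)


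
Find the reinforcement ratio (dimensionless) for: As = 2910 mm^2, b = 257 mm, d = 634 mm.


rho = As / (b * d)
= 2910 / (257 * 634)
= 2910 / 162938
= 0.01786 (dimensionless)

0.01786 (dimensionless)


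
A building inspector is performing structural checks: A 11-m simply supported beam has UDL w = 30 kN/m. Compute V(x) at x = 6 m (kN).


R_A = w * L / 2 = 30 * 11 / 2 = 165.0 kN
V(x) = R_A - w * x = 165.0 - 30 * 6
= -15.0 kN

-15.0 kN


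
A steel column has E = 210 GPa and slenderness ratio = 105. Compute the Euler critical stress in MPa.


sigma_cr = pi^2 * E / lambda^2
= 9.8696 * 210000.0 / 105^2
= 9.8696 * 210000.0 / 11025
= 187.9925 MPa

187.9925 MPa


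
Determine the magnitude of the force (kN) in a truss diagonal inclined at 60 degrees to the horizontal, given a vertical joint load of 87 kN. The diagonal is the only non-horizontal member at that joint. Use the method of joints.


At the joint, only the diagonal has a vertical component, so vertical equilibrium gives:
F * sin(60) = 87
F = 87 / sin(60)
= 87 / 0.866025
= 100.46 kN

100.46 kN


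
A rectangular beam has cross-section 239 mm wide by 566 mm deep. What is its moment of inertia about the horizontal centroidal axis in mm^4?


I = b * h^3 / 12
= 239 * 566^3 / 12
= 239 * 181321496 / 12
= 3611319795.33 mm^4

3611319795.33 mm^4


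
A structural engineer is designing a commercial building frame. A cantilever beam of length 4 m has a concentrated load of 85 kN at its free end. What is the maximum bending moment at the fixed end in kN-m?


For a cantilever with a point load at the free end:
M_max = P * L = 85 * 4 = 340 kN-m

340 kN-m


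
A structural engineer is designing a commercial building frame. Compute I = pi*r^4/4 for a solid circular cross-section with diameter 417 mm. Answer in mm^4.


r = d / 2 = 417 / 2 = 208.5 mm
I = pi * r^4 / 4 = pi * 208.5^4 / 4
= 1484274131.98 mm^4

1484274131.98 mm^4


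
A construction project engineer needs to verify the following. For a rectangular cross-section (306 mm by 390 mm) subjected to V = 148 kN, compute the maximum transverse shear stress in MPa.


A = b * h = 306 * 390 = 119340 mm^2
V = 148 kN = 148000.0 N
tau_max = 1.5 * V / A = 1.5 * 148000.0 / 119340
= 1.8602 MPa

1.8602 MPa


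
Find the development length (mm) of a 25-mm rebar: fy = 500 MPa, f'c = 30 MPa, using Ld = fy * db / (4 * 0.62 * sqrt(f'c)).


Ld = (fy * db) / (4 * 0.62 * sqrt(f'c))
= (500 * 25) / (4 * 0.62 * sqrt(30))
= 12500 / 13.5835
= 920.23 mm

920.23 mm


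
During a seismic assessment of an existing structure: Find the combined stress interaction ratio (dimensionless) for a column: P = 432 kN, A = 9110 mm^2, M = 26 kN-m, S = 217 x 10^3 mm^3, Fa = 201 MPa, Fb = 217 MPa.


f_a = P / A = 432000.0 / 9110 = 47.4204 MPa
f_b = M / S = 26000000.0 / 217000.0 = 119.8157 MPa
Ratio = f_a / Fa + f_b / Fb
= 47.4204 / 201 + 119.8157 / 217
= 0.7881 (dimensionless)

0.7881 (dimensionless)


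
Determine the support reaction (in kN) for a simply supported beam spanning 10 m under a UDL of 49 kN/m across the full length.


Total load = w * L = 49 * 10 = 490 kN
By symmetry, each reaction R = total / 2 = 490 / 2 = 245.0 kN

245.0 kN


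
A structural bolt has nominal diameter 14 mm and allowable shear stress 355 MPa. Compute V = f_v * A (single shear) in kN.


A = pi * d^2 / 4 = pi * 14^2 / 4 = 153.938 mm^2
V = f_v * A / 1000 = 355 * 153.938 / 1000
= 54.648 kN

54.648 kN


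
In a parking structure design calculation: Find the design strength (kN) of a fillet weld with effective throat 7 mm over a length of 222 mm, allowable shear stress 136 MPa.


Strength = throat * length * allowable stress
= 7 * 222 * 136 N
= 211344 N
= 211.34 kN

211.34 kN


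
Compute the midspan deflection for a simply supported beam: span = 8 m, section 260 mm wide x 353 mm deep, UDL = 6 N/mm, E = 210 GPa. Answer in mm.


I = 260 * 353^3 / 12 = 953051168.33 mm^4
L = 8000.0 mm, w = 6 N/mm, E = 210000.0 MPa
delta = 5 * w * L^4 / (384 * E * I)
= 5 * 6 * 8000.0^4 / (384 * 210000.0 * 953051168.33)
= 1.5989 mm

1.5989 mm


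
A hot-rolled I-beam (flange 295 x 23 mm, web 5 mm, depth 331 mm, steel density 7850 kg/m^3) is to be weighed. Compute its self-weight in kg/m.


A_flanges = 2 * 295 * 23 = 13570 mm^2
A_web = (331 - 2 * 23) * 5 = 1425 mm^2
A_total = 13570 + 1425 = 14995 mm^2 = 0.014995 m^2
Weight = rho * A = 7850 * 0.014995 = 117.7108 kg/m

117.7108 kg/m


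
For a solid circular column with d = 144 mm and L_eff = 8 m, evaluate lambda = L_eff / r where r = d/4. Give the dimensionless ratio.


Radius of gyration r = d / 4 = 144 / 4 = 36.0 mm
L_eff = 8000.0 mm
Slenderness ratio = L / r = 8000.0 / 36.0 = 222.22 (dimensionless)

222.22 (dimensionless)


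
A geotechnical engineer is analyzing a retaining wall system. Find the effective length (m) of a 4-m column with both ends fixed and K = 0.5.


L_eff = K * L
= 0.5 * 4
= 2.0 m

2.0 m


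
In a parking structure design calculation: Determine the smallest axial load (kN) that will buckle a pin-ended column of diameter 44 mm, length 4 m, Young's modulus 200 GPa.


I = pi * d^4 / 64 = 183984.23 mm^4
L = 4000.0 mm
P_cr = pi^2 * E * I / L^2
= 9.8696 * 200000.0 * 183984.23 / 4000.0^2
= 22698.14 N = 22.6981 kN

22.6981 kN


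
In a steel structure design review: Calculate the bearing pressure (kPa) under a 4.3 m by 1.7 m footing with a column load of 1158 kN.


A = 4.3 * 1.7 = 7.31 m^2
q = P / A = 1158 / 7.31
= 158.4131 kPa

158.4131 kPa


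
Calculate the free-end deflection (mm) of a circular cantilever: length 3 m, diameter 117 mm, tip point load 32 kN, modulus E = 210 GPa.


I = pi * d^4 / 64 = pi * 117^4 / 64 = 9198422.33 mm^4
L = 3000.0 mm, P = 32000.0 N, E = 210000.0 MPa
delta = P * L^3 / (3 * E * I)
= 32000.0 * 3000.0^3 / (3 * 210000.0 * 9198422.33)
= 149.0939 mm

149.0939 mm


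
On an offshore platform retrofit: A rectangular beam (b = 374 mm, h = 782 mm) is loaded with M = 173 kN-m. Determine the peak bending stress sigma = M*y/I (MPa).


I = b * h^3 / 12 = 374 * 782^3 / 12 = 14904266769.33 mm^4
y = h / 2 = 782 / 2 = 391.0 mm
M = 173 kN-m = 173000000.0 N-mm
sigma = M * y / I = 173000000.0 * 391.0 / 14904266769.33
= 4.54 MPa

4.54 MPa


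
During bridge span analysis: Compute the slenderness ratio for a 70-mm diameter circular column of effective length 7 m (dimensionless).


Radius of gyration r = d / 4 = 70 / 4 = 17.5 mm
L_eff = 7000.0 mm
Slenderness ratio = L / r = 7000.0 / 17.5 = 400.0 (dimensionless)

400.0 (dimensionless)


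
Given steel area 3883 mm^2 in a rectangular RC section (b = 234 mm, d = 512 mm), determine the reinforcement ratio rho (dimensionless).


rho = As / (b * d)
= 3883 / (234 * 512)
= 3883 / 119808
= 0.03241 (dimensionless)

0.03241 (dimensionless)


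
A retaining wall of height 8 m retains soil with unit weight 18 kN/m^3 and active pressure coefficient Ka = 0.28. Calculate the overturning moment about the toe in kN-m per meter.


Pa = 0.5 * Ka * gamma * H^2
= 0.5 * 0.28 * 18 * 8^2
= 161.28 kN/m
Arm = H / 3 = 8 / 3 = 2.6667 m
Mo = Pa * arm = Pa * H / 3 = 161.28 * 8 / 3 = 430.08 kN-m/m

430.08 kN-m/m


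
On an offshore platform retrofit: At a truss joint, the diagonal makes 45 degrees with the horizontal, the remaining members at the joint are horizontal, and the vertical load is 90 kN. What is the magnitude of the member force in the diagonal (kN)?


At the joint, only the diagonal has a vertical component, so vertical equilibrium gives:
F * sin(45) = 90
F = 90 / sin(45)
= 90 / 0.707107
= 127.28 kN

127.28 kN


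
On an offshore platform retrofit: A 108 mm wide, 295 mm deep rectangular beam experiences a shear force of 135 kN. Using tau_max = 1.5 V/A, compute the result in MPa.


A = b * h = 108 * 295 = 31860 mm^2
V = 135 kN = 135000.0 N
tau_max = 1.5 * V / A = 1.5 * 135000.0 / 31860
= 6.3559 MPa

6.3559 MPa


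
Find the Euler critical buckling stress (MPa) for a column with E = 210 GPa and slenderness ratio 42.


sigma_cr = pi^2 * E / lambda^2
= 9.8696 * 210000.0 / 42^2
= 9.8696 * 210000.0 / 1764
= 1174.9529 MPa

1174.9529 MPa


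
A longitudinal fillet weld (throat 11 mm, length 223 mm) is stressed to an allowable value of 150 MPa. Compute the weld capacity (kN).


Strength = throat * length * allowable stress
= 11 * 223 * 150 N
= 367950 N
= 367.95 kN

367.95 kN


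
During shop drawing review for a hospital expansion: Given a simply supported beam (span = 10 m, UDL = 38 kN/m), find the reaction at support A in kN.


Total load = w * L = 38 * 10 = 380 kN
By symmetry, each reaction R = total / 2 = 380 / 2 = 190.0 kN

190.0 kN


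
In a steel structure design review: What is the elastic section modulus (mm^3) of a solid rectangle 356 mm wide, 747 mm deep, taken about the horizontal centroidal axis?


S = b * h^2 / 6
= 356 * 747^2 / 6
= 356 * 558009 / 6
= 33108534.0 mm^3

33108534.0 mm^3


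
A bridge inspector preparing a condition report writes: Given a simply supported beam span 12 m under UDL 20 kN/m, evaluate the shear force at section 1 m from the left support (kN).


R_A = w * L / 2 = 20 * 12 / 2 = 120.0 kN
V(x) = R_A - w * x = 120.0 - 20 * 1
= 100.0 kN

100.0 kN


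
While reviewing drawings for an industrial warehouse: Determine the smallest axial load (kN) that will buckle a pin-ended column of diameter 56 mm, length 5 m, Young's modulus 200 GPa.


I = pi * d^4 / 64 = 482749.69 mm^4
L = 5000.0 mm
P_cr = pi^2 * E * I / L^2
= 9.8696 * 200000.0 * 482749.69 / 5000.0^2
= 38116.39 N = 38.1164 kN

38.1164 kN


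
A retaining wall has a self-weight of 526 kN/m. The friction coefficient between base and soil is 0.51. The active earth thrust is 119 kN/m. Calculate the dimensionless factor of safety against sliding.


Resisting force = mu * W = 0.51 * 526 = 268.26 kN/m
FOS = Resisting / Driving = 268.26 / 119
= 2.2543 (dimensionless)

2.2543 (dimensionless)


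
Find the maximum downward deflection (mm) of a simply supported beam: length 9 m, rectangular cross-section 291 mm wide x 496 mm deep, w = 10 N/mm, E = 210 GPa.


I = 291 * 496^3 / 12 = 2959080448.0 mm^4
L = 9000.0 mm, w = 10 N/mm, E = 210000.0 MPa
delta = 5 * w * L^4 / (384 * E * I)
= 5 * 10 * 9000.0^4 / (384 * 210000.0 * 2959080448.0)
= 1.3748 mm

1.3748 mm


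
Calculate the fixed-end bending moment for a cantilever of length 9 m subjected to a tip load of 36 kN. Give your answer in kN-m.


For a cantilever with a point load at the free end:
M_max = P * L = 36 * 9 = 324 kN-m

324 kN-m


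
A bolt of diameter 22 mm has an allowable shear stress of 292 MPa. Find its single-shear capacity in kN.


A = pi * d^2 / 4 = pi * 22^2 / 4 = 380.1327 mm^2
V = f_v * A / 1000 = 292 * 380.1327 / 1000
= 110.9988 kN

110.9988 kN


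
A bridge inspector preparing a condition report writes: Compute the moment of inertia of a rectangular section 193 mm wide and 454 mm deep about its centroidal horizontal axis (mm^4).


I = b * h^3 / 12
= 193 * 454^3 / 12
= 193 * 93576664 / 12
= 1505024679.33 mm^4

1505024679.33 mm^4


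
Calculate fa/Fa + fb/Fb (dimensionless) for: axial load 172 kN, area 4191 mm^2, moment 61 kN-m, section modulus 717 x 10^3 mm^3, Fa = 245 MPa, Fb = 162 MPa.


f_a = P / A = 172000.0 / 4191 = 41.0403 MPa
f_b = M / S = 61000000.0 / 717000.0 = 85.0767 MPa
Ratio = f_a / Fa + f_b / Fb
= 41.0403 / 245 + 85.0767 / 162
= 0.6927 (dimensionless)

0.6927 (dimensionless)


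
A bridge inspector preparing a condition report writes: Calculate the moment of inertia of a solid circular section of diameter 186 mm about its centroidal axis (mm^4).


r = d / 2 = 186 / 2 = 93.0 mm
I = pi * r^4 / 4 = pi * 93.0^4 / 4
= 58751867.48 mm^4

58751867.48 mm^4


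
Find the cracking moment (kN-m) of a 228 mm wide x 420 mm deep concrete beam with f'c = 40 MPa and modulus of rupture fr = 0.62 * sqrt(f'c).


fr = 0.62 * sqrt(40) = 0.62 * 6.3246 = 3.9212 MPa
I = 228 * 420^3 / 12 = 1407672000.0 mm^4
y_t = 210.0 mm
M_cr = fr * I / y_t = 3.9212 * 1407672000.0 / 210.0 N-mm
= 26.2848 kN-m

26.2848 kN-m


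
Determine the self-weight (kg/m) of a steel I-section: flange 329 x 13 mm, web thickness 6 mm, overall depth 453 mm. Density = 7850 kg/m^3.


A_flanges = 2 * 329 * 13 = 8554 mm^2
A_web = (453 - 2 * 13) * 6 = 2562 mm^2
A_total = 8554 + 2562 = 11116 mm^2 = 0.011116 m^2
Weight = rho * A = 7850 * 0.011116 = 87.2606 kg/m

87.2606 kg/m


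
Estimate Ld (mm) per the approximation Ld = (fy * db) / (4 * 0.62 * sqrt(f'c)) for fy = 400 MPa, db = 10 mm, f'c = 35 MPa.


Ld = (fy * db) / (4 * 0.62 * sqrt(f'c))
= (400 * 10) / (4 * 0.62 * sqrt(35))
= 4000 / 14.6719
= 272.63 mm

272.63 mm


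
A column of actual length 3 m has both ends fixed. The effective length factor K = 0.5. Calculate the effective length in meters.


L_eff = K * L
= 0.5 * 3
= 1.5 m

1.5 m


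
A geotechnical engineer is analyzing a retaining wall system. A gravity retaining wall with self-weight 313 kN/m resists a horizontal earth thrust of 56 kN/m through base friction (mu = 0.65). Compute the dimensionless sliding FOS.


Resisting force = mu * W = 0.65 * 313 = 203.45 kN/m
FOS = Resisting / Driving = 203.45 / 56
= 3.633 (dimensionless)

3.633 (dimensionless)


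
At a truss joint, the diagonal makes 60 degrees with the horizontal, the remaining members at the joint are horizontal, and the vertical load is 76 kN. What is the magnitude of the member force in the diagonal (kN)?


At the joint, only the diagonal has a vertical component, so vertical equilibrium gives:
F * sin(60) = 76
F = 76 / sin(60)
= 76 / 0.866025
= 87.76 kN

87.76 kN


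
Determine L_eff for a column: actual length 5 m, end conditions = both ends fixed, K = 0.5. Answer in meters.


L_eff = K * L
= 0.5 * 5
= 2.5 m

2.5 m


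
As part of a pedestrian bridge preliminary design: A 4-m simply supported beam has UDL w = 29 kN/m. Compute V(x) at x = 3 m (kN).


R_A = w * L / 2 = 29 * 4 / 2 = 58.0 kN
V(x) = R_A - w * x = 58.0 - 29 * 3
= -29.0 kN

-29.0 kN


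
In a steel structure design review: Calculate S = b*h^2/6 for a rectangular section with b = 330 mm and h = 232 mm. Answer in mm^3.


S = b * h^2 / 6
= 330 * 232^2 / 6
= 330 * 53824 / 6
= 2960320.0 mm^3

2960320.0 mm^3


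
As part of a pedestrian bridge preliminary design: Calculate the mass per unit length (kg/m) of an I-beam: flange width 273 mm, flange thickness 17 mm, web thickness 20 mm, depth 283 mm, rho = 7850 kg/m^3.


A_flanges = 2 * 273 * 17 = 9282 mm^2
A_web = (283 - 2 * 17) * 20 = 4980 mm^2
A_total = 9282 + 4980 = 14262 mm^2 = 0.014262 m^2
Weight = rho * A = 7850 * 0.014262 = 111.9567 kg/m

111.9567 kg/m


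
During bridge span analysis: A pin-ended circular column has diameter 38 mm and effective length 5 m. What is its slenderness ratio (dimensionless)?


Radius of gyration r = d / 4 = 38 / 4 = 9.5 mm
L_eff = 5000.0 mm
Slenderness ratio = L / r = 5000.0 / 9.5 = 526.32 (dimensionless)

526.32 (dimensionless)


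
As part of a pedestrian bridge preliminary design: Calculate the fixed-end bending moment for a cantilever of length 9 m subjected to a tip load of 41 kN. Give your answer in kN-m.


For a cantilever with a point load at the free end:
M_max = P * L = 41 * 9 = 369 kN-m

369 kN-m


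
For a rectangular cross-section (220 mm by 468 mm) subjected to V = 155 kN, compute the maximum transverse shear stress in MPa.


A = b * h = 220 * 468 = 102960 mm^2
V = 155 kN = 155000.0 N
tau_max = 1.5 * V / A = 1.5 * 155000.0 / 102960
= 2.2582 MPa

2.2582 MPa


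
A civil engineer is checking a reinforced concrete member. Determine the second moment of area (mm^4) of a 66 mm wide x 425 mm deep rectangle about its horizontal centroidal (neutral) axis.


I = b * h^3 / 12
= 66 * 425^3 / 12
= 66 * 76765625 / 12
= 422210937.5 mm^4

422210937.5 mm^4


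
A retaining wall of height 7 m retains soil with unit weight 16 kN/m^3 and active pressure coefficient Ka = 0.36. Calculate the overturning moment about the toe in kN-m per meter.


Pa = 0.5 * Ka * gamma * H^2
= 0.5 * 0.36 * 16 * 7^2
= 141.12 kN/m
Arm = H / 3 = 7 / 3 = 2.3333 m
Mo = Pa * arm = Pa * H / 3 = 141.12 * 7 / 3 = 329.28 kN-m/m

329.28 kN-m/m


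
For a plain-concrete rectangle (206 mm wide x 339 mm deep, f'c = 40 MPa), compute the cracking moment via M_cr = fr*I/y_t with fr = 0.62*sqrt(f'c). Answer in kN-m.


fr = 0.62 * sqrt(40) = 0.62 * 6.3246 = 3.9212 MPa
I = 206 * 339^3 / 12 = 668782759.5 mm^4
y_t = 169.5 mm
M_cr = fr * I / y_t = 3.9212 * 668782759.5 / 169.5 N-mm
= 15.4717 kN-m

15.4717 kN-m


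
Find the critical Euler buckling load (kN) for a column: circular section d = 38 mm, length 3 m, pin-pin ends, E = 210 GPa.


I = pi * d^4 / 64 = 102353.87 mm^4
L = 3000.0 mm
P_cr = pi^2 * E * I / L^2
= 9.8696 * 210000.0 * 102353.87 / 3000.0^2
= 23571.15 N = 23.5712 kN

23.5712 kN


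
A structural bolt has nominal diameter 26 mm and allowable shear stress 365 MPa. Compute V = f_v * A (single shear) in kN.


A = pi * d^2 / 4 = pi * 26^2 / 4 = 530.9292 mm^2
V = f_v * A / 1000 = 365 * 530.9292 / 1000
= 193.7891 kN

193.7891 kN


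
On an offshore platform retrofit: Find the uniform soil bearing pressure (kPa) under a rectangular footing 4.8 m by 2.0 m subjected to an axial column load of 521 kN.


A = 4.8 * 2.0 = 9.6 m^2
q = P / A = 521 / 9.6
= 54.2708 kPa

54.2708 kPa


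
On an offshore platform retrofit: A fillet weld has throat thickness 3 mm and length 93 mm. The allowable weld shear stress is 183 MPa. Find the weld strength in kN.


Strength = throat * length * allowable stress
= 3 * 93 * 183 N
= 51057 N
= 51.06 kN

51.06 kN


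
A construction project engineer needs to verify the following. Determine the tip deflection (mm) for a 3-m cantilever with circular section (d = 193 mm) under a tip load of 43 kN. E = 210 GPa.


I = pi * d^4 / 64 = pi * 193^4 / 64 = 68108157.98 mm^4
L = 3000.0 mm, P = 43000.0 N, E = 210000.0 MPa
delta = P * L^3 / (3 * E * I)
= 43000.0 * 3000.0^3 / (3 * 210000.0 * 68108157.98)
= 27.0578 mm

27.0578 mm


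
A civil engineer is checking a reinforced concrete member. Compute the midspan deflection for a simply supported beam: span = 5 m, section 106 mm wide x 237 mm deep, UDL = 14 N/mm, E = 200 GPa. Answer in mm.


I = 106 * 237^3 / 12 = 117589801.5 mm^4
L = 5000.0 mm, w = 14 N/mm, E = 200000.0 MPa
delta = 5 * w * L^4 / (384 * E * I)
= 5 * 14 * 5000.0^4 / (384 * 200000.0 * 117589801.5)
= 4.8445 mm

4.8445 mm


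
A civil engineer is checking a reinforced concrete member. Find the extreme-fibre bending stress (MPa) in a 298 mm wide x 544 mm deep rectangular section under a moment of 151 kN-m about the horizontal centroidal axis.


I = b * h^3 / 12 = 298 * 544^3 / 12 = 3997898069.33 mm^4
y = h / 2 = 544 / 2 = 272.0 mm
M = 151 kN-m = 151000000.0 N-mm
sigma = M * y / I = 151000000.0 * 272.0 / 3997898069.33
= 10.27 MPa

10.27 MPa


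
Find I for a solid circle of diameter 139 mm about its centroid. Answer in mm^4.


r = d / 2 = 139 / 2 = 69.5 mm
I = pi * r^4 / 4 = pi * 69.5^4 / 4
= 18324372.0 mm^4

18324372.0 mm^4


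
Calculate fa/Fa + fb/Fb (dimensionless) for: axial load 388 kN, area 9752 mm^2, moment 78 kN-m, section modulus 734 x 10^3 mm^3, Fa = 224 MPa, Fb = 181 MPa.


f_a = P / A = 388000.0 / 9752 = 39.7867 MPa
f_b = M / S = 78000000.0 / 734000.0 = 106.267 MPa
Ratio = f_a / Fa + f_b / Fb
= 39.7867 / 224 + 106.267 / 181
= 0.7647 (dimensionless)

0.7647 (dimensionless)


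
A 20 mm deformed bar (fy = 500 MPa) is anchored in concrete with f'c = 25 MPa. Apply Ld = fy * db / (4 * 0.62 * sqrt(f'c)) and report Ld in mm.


Ld = (fy * db) / (4 * 0.62 * sqrt(f'c))
= (500 * 20) / (4 * 0.62 * sqrt(25))
= 10000 / 12.4
= 806.45 mm

806.45 mm


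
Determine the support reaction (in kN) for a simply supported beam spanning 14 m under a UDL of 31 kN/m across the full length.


Total load = w * L = 31 * 14 = 434 kN
By symmetry, each reaction R = total / 2 = 434 / 2 = 217.0 kN

217.0 kN


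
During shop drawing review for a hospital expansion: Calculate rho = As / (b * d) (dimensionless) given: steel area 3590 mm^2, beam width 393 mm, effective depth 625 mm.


rho = As / (b * d)
= 3590 / (393 * 625)
= 3590 / 245625
= 0.014616 (dimensionless)

0.014616 (dimensionless)


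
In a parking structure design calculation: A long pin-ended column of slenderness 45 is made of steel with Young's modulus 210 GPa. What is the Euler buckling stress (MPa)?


sigma_cr = pi^2 * E / lambda^2
= 9.8696 * 210000.0 / 45^2
= 9.8696 * 210000.0 / 2025
= 1023.5145 MPa

1023.5145 MPa


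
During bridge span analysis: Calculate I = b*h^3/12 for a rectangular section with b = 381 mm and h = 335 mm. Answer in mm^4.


I = b * h^3 / 12
= 381 * 335^3 / 12
= 381 * 37595375 / 12
= 1193653156.25 mm^4

1193653156.25 mm^4


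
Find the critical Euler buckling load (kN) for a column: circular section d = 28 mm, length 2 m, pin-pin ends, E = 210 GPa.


I = pi * d^4 / 64 = 30171.86 mm^4
L = 2000.0 mm
P_cr = pi^2 * E * I / L^2
= 9.8696 * 210000.0 * 30171.86 / 2000.0^2
= 15633.67 N = 15.6337 kN

15.6337 kN


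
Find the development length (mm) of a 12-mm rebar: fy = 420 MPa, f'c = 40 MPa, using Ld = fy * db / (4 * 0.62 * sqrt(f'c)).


Ld = (fy * db) / (4 * 0.62 * sqrt(f'c))
= (420 * 12) / (4 * 0.62 * sqrt(40))
= 5040 / 15.6849
= 321.33 mm

321.33 mm


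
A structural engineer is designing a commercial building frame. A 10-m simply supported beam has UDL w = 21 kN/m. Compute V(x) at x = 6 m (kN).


R_A = w * L / 2 = 21 * 10 / 2 = 105.0 kN
V(x) = R_A - w * x = 105.0 - 21 * 6
= -21.0 kN

-21.0 kN


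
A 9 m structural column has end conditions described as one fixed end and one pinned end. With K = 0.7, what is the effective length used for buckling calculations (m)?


L_eff = K * L
= 0.7 * 9
= 6.3 m

6.3 m


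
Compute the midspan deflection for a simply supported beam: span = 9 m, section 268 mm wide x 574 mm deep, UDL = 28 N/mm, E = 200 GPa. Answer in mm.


I = 268 * 574^3 / 12 = 4223662669.33 mm^4
L = 9000.0 mm, w = 28 N/mm, E = 200000.0 MPa
delta = 5 * w * L^4 / (384 * E * I)
= 5 * 28 * 9000.0^4 / (384 * 200000.0 * 4223662669.33)
= 2.8317 mm

2.8317 mm


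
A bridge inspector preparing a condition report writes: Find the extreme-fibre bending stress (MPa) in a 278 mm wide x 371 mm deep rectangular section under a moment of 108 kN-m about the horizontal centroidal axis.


I = b * h^3 / 12 = 278 * 371^3 / 12 = 1183001454.83 mm^4
y = h / 2 = 371 / 2 = 185.5 mm
M = 108 kN-m = 108000000.0 N-mm
sigma = M * y / I = 108000000.0 * 185.5 / 1183001454.83
= 16.93 MPa

16.93 MPa


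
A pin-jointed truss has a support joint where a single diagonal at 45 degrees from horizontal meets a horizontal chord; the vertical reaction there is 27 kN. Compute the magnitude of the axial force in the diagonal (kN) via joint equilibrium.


At the joint, only the diagonal has a vertical component, so vertical equilibrium gives:
F * sin(45) = 27
F = 27 / sin(45)
= 27 / 0.707107
= 38.18 kN

38.18 kN


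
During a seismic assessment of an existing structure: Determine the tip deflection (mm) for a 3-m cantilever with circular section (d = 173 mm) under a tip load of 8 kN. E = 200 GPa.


I = pi * d^4 / 64 = pi * 173^4 / 64 = 43969781.88 mm^4
L = 3000.0 mm, P = 8000.0 N, E = 200000.0 MPa
delta = P * L^3 / (3 * E * I)
= 8000.0 * 3000.0^3 / (3 * 200000.0 * 43969781.88)
= 8.1874 mm

8.1874 mm


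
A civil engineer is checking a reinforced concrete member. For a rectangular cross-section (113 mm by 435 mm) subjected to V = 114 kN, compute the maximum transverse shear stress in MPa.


A = b * h = 113 * 435 = 49155 mm^2
V = 114 kN = 114000.0 N
tau_max = 1.5 * V / A = 1.5 * 114000.0 / 49155
= 3.4788 MPa

3.4788 MPa


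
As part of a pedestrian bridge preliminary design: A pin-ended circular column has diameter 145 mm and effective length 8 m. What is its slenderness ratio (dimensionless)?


Radius of gyration r = d / 4 = 145 / 4 = 36.25 mm
L_eff = 8000.0 mm
Slenderness ratio = L / r = 8000.0 / 36.25 = 220.69 (dimensionless)

220.69 (dimensionless)


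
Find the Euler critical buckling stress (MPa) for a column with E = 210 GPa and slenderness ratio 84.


sigma_cr = pi^2 * E / lambda^2
= 9.8696 * 210000.0 / 84^2
= 9.8696 * 210000.0 / 7056
= 293.7382 MPa

293.7382 MPa


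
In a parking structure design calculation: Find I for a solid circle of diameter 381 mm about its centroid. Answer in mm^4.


r = d / 2 = 381 / 2 = 190.5 mm
I = pi * r^4 / 4 = pi * 190.5^4 / 4
= 1034355436.5 mm^4

1034355436.5 mm^4
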